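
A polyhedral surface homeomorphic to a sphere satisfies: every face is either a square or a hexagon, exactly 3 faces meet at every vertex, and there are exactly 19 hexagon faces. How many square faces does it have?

Let x be the number of squares; then F = 19 + x.
Edge–face incidences: 2E = 6·19 + 4·x = 114 + 4x.
Every vertex has degree 3, so 3V = 2E.
Euler: V − E + F = 2 ⇒ (2E)/3 − E + (19 + x) = 2.
Multiply by 6: 2·(2E) − 3·(2E) + 6·(19 + x) = 12, i.e. 114 + 6x − (114 + 4x) = 12.
Collecting terms: 2x = 12, so x = 6.
Then 2E = 114 + 4·6 = 138, so E = 69, V = 2E/3 = 46, F = 19 + 6 = 25.

6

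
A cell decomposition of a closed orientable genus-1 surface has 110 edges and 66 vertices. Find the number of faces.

For a closed orientable surface of genus 1, χ = 2 − 2·1 = 0.
F = 0 − V + E = 0 − 66 + 110 = 44.

44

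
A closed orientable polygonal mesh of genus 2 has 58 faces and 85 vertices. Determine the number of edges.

For a closed orientable surface of genus 2, χ = 2 − 2·2 = -2.
E = V + F − (-2) = 85 + 58 − (-2) = 145.

145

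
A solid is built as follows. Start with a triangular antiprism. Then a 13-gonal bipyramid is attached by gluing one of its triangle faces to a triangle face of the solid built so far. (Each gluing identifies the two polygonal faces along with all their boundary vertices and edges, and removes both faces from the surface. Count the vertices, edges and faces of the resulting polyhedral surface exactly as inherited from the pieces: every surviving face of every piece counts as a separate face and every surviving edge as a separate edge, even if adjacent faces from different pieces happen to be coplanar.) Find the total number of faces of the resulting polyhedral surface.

A triangular antiprism: V=6, E=12, F=8.
Attach a 13-gonal bipyramid (V=15, E=39, F=26) along a 3-gon: merge 3 vertices and 3 edges, delete both glued faces → V=18, E=48, F=32.
Check: V − E + F = 18 − 48 + 32 = 2.

32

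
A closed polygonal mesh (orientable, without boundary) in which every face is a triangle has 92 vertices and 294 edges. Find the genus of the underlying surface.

Every face is a triangle and each edge borders two faces, so 3F = 2·294, giving F = 196.
χ = V − E + F = 92 − 294 + 196 = -6.
For a closed orientable surface χ = 2 − 2g, so g = (2 − (-6))/2 = 4.

4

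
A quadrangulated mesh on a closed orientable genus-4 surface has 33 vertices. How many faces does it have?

χ = 2 − 2·4 = -6, and every face is a square so 4F = 2E.
V − E + F = -6 with E = 4F/2 gives 33 − (4/2 − 1)·F = -6, so F = 39 and E = 78.

39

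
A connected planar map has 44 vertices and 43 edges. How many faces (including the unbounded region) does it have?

1

Euler's formula for a connected plane graph: V − E + F = 2, so F = 2 − 44 + 43 = 1.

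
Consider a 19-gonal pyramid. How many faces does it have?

20

A pyramid on an n-gon base has one n-gon and n triangles: V = 19 + 1 = 20, E = 2·19 = 38, F = 19 + 1 = 20.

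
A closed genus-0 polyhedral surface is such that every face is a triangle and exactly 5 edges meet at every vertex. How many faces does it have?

20

Each face has 3 edges and each edge borders two faces, so 2E = 3F.
Each vertex has degree 5, so 5V = 2E and hence V = 3F/5.
Euler: V − E + F = 2 ⇒ (3F/5) − (3F/2) + F = 2.
Multiply by 10: (6 − 15 + 10)F = 20, i.e. 1F = 20.
So F = 20, E = 3·20/2 = 30, V = 3·20/5 = 12.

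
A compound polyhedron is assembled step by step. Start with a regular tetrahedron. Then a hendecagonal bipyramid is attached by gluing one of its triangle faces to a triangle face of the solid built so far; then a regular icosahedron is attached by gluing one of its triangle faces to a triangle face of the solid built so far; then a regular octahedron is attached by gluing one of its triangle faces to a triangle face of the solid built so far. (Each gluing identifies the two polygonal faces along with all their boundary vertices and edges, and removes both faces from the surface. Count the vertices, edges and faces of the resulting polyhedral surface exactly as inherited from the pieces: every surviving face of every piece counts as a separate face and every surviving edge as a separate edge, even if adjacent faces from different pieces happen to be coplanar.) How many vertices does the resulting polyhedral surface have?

A regular tetrahedron: V=4, E=6, F=4.
Attach a hendecagonal bipyramid (V=13, E=33, F=22) along a 3-gon: merge 3 vertices and 3 edges, delete both glued faces → V=14, E=36, F=24.
Attach a regular icosahedron (V=12, E=30, F=20) along a 3-gon: merge 3 vertices and 3 edges, delete both glued faces → V=23, E=63, F=42.
Attach a regular octahedron (V=6, E=12, F=8) along a 3-gon: merge 3 vertices and 3 edges, delete both glued faces → V=26, E=72, F=48.
Check: V − E + F = 26 − 72 + 48 = 2.

26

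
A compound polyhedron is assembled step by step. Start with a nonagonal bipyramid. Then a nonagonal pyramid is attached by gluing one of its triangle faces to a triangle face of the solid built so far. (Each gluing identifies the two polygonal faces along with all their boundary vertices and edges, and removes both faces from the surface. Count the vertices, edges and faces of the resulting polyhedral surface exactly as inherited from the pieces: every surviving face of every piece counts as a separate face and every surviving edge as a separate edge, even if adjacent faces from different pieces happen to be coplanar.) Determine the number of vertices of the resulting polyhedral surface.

18

A nonagonal bipyramid: V=11, E=27, F=18.
Attach a nonagonal pyramid (V=10, E=18, F=10) along a 3-gon: merge 3 vertices and 3 edges, delete both glued faces → V=18, E=42, F=26.
Check: V − E + F = 18 − 42 + 26 = 2.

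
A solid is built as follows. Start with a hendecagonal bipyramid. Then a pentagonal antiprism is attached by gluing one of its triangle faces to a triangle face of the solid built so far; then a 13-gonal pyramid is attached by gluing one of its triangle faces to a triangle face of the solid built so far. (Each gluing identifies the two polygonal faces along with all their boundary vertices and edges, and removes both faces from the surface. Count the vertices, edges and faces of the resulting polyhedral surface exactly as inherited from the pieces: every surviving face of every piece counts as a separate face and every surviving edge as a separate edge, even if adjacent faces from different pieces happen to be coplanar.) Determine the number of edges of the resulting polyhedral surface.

73

A hendecagonal bipyramid: V=13, E=33, F=22.
Attach a pentagonal antiprism (V=10, E=20, F=12) along a 3-gon: merge 3 vertices and 3 edges, delete both glued faces → V=20, E=50, F=32.
Attach a 13-gonal pyramid (V=14, E=26, F=14) along a 3-gon: merge 3 vertices and 3 edges, delete both glued faces → V=31, E=73, F=44.
Check: V − E + F = 31 − 73 + 44 = 2.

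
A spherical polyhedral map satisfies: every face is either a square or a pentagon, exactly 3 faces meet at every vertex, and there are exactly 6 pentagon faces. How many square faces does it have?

3

Let x be the number of squares; then F = 6 + x.
Edge–face incidences: 2E = 5·6 + 4·x = 30 + 4x.
Every vertex has degree 3, so 3V = 2E.
Euler: V − E + F = 2 ⇒ (2E)/3 − E + (6 + x) = 2.
Multiply by 6: 2·(2E) − 3·(2E) + 6·(6 + x) = 12, i.e. 36 + 6x − (30 + 4x) = 12.
Collecting terms: 2x + 6 = 12, so 2x = 6, so x = 3.
Then 2E = 30 + 4·3 = 42, so E = 21, V = 2E/3 = 14, F = 6 + 3 = 9.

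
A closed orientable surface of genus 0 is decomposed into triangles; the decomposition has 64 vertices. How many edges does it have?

186

χ = 2 − 2·0 = 2, and every face is a triangle so 3F = 2E.
V − E + F = 2 with E = 3F/2 gives 64 − (3/2 − 1)·F = 2, so F = 124 and E = 186.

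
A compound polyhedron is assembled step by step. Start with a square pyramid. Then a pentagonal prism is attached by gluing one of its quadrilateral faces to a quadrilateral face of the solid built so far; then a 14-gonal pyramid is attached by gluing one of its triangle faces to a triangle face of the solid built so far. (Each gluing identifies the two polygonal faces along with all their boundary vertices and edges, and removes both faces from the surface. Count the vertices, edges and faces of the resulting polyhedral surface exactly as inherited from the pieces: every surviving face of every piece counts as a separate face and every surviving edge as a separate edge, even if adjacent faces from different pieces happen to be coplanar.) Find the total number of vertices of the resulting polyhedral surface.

23

A square pyramid: V=5, E=8, F=5.
Attach a pentagonal prism (V=10, E=15, F=7) along a 4-gon: merge 4 vertices and 4 edges, delete both glued faces → V=11, E=19, F=10.
Attach a 14-gonal pyramid (V=15, E=28, F=15) along a 3-gon: merge 3 vertices and 3 edges, delete both glued faces → V=23, E=44, F=23.
Check: V − E + F = 23 − 44 + 23 = 2.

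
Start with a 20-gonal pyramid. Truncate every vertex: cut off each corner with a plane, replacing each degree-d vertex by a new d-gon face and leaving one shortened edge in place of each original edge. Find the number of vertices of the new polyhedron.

80

The base solid has V = 21, E = 40, F = 21.
Truncation replaces each original edge-end by a new vertex, so V′ = 2E = 80.
Each original edge survives, and each old vertex of degree d contributes d new edges; summing degrees gives Σd = 2E, so E′ = E + 2E = 3E = 120.
Each original face survives and each original vertex becomes one new face: F′ = F + V = 42.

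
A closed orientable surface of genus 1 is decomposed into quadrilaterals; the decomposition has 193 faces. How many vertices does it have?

193

χ = 2 − 2·1 = 0, and every face is a square so 4F = 2E.
E = 4·193/2 = 386. Then V = 0 + E − F = 0 + 386 − 193 = 193.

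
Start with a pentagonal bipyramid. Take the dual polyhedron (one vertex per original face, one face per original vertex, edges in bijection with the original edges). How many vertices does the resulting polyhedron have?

10

The base solid has V = 7, E = 15, F = 10.
The dual swaps V and F and preserves E: V′ = F = 10, E′ = E = 15, F′ = V = 7.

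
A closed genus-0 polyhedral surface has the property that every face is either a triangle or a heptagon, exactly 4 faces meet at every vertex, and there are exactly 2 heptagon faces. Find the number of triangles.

14

Let x be the number of triangles; then F = 2 + x.
Edge–face incidences: 2E = 7·2 + 3·x = 14 + 3x.
Every vertex has degree 4, so 4V = 2E.
Euler: V − E + F = 2 ⇒ (2E)/4 − E + (2 + x) = 2.
Multiply by 8: 2·(2E) − 4·(2E) + 8·(2 + x) = 16, i.e. 16 + 8x − 2·(14 + 3x) = 16.
Collecting terms: 2x − 12 = 16, so 2x = 28, so x = 14.
Then 2E = 14 + 3·14 = 56, so E = 28, V = 2E/4 = 14, F = 2 + 14 = 16.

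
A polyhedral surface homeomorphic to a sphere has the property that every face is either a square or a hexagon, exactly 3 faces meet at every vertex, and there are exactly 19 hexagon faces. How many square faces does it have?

6

Let x be the number of squares; then F = 19 + x.
Edge–face incidences: 2E = 6·19 + 4·x = 114 + 4x.
Every vertex has degree 3, so 3V = 2E.
Euler: V − E + F = 2 ⇒ (2E)/3 − E + (19 + x) = 2.
Multiply by 6: 2·(2E) − 3·(2E) + 6·(19 + x) = 12, i.e. 114 + 6x − (114 + 4x) = 12.
Collecting terms: 2x = 12, so x = 6.
Then 2E = 114 + 4·6 = 138, so E = 69, V = 2E/3 = 46, F = 19 + 6 = 25.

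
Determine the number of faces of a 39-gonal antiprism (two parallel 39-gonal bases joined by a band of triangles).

80

An antiprism on an n-gon has two n-gon caps and 2n triangles: V = 2·39 = 78, E = 4·39 = 156, F = 2·39 + 2 = 80.
Check: V − E + F = 78 − 156 + 80 = 2.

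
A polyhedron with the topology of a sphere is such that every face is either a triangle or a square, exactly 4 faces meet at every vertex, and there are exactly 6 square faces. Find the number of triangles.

8

Let x be the number of triangles; then F = 6 + x.
Edge–face incidences: 2E = 4·6 + 3·x = 24 + 3x.
Every vertex has degree 4, so 4V = 2E.
Euler: V − E + F = 2 ⇒ (2E)/4 − E + (6 + x) = 2.
Multiply by 8: 2·(2E) − 4·(2E) + 8·(6 + x) = 16, i.e. 48 + 8x − 2·(24 + 3x) = 16.
Collecting terms: 2x = 16, so x = 8.
Then 2E = 24 + 3·8 = 48, so E = 24, V = 2E/4 = 12, F = 6 + 8 = 14.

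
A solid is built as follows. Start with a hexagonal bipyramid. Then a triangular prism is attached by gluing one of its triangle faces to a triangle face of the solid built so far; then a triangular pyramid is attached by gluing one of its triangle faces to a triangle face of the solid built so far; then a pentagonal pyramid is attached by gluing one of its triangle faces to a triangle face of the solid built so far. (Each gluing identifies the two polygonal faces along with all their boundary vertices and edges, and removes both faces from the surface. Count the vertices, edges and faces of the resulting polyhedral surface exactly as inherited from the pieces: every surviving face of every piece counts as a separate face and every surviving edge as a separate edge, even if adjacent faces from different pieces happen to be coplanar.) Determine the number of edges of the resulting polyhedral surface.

34

A hexagonal bipyramid: V=8, E=18, F=12.
Attach a triangular prism (V=6, E=9, F=5) along a 3-gon: merge 3 vertices and 3 edges, delete both glued faces → V=11, E=24, F=15.
Attach a triangular pyramid (V=4, E=6, F=4) along a 3-gon: merge 3 vertices and 3 edges, delete both glued faces → V=12, E=27, F=17.
Attach a pentagonal pyramid (V=6, E=10, F=6) along a 3-gon: merge 3 vertices and 3 edges, delete both glued faces → V=15, E=34, F=21.
Check: V − E + F = 15 − 34 + 21 = 2.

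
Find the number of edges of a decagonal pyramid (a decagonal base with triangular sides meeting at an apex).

A pyramid on an n-gon base has one n-gon and n triangles: V = 10 + 1 = 11, E = 2·10 = 20, F = 10 + 1 = 11.

20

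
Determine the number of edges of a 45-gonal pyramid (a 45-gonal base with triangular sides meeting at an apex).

A pyramid on an n-gon base has one n-gon and n triangles: V = 45 + 1 = 46, E = 2·45 = 90, F = 45 + 1 = 46.

90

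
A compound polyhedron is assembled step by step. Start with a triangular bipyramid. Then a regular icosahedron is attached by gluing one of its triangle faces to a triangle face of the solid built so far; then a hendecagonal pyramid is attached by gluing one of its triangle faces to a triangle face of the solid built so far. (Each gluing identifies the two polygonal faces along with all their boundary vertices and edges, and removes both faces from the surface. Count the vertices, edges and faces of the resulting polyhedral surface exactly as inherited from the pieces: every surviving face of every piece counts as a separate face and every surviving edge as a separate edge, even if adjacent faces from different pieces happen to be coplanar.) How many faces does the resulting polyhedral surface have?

A triangular bipyramid: V=5, E=9, F=6.
Attach a regular icosahedron (V=12, E=30, F=20) along a 3-gon: merge 3 vertices and 3 edges, delete both glued faces → V=14, E=36, F=24.
Attach a hendecagonal pyramid (V=12, E=22, F=12) along a 3-gon: merge 3 vertices and 3 edges, delete both glued faces → V=23, E=55, F=34.
Check: V − E + F = 23 − 55 + 34 = 2.

34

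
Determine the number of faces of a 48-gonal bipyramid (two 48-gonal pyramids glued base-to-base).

96

A bipyramid over an n-gon has 2n triangular faces and n + 2 vertices: V = 48 + 2 = 50, E = 3·48 = 144, F = 2·48 = 96.
Check: V − E + F = 50 − 144 + 96 = 2.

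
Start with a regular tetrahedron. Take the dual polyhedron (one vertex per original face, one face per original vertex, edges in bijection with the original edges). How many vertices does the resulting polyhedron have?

4

The base solid has V = 4, E = 6, F = 4.
The dual swaps V and F and preserves E: V′ = F = 4, E′ = E = 6, F′ = V = 4.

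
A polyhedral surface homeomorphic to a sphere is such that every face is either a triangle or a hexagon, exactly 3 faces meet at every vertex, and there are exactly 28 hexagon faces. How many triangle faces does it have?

4

Let x be the number of triangles; then F = 28 + x.
Edge–face incidences: 2E = 6·28 + 3·x = 168 + 3x.
Every vertex has degree 3, so 3V = 2E.
Euler: V − E + F = 2 ⇒ (2E)/3 − E + (28 + x) = 2.
Multiply by 6: 2·(2E) − 3·(2E) + 6·(28 + x) = 12, i.e. 168 + 6x − (168 + 3x) = 12.
Collecting terms: 3x = 12, so x = 4.
Then 2E = 168 + 3·4 = 180, so E = 90, V = 2E/3 = 60, F = 28 + 4 = 32.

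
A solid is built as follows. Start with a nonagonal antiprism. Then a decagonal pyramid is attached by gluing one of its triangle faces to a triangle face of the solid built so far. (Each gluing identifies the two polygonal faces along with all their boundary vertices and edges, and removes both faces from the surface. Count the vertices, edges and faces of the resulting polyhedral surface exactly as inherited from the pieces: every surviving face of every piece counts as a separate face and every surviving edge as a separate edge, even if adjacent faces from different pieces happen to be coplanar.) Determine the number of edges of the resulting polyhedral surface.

A nonagonal antiprism: V=18, E=36, F=20.
Attach a decagonal pyramid (V=11, E=20, F=11) along a 3-gon: merge 3 vertices and 3 edges, delete both glued faces → V=26, E=53, F=29.
Check: V − E + F = 26 − 53 + 29 = 2.

53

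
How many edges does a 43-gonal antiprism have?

172

An antiprism on an n-gon has two n-gon caps and 2n triangles: V = 2·43 = 86, E = 4·43 = 172, F = 2·43 + 2 = 88.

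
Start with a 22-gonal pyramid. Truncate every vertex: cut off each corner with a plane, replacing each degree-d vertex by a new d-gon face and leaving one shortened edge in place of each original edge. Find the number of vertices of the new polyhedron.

88

The base solid has V = 23, E = 44, F = 23.
Truncation replaces each original edge-end by a new vertex, so V′ = 2E = 88.
Each original edge survives, and each old vertex of degree d contributes d new edges; summing degrees gives Σd = 2E, so E′ = E + 2E = 3E = 132.
Each original face survives and each original vertex becomes one new face: F′ = F + V = 46.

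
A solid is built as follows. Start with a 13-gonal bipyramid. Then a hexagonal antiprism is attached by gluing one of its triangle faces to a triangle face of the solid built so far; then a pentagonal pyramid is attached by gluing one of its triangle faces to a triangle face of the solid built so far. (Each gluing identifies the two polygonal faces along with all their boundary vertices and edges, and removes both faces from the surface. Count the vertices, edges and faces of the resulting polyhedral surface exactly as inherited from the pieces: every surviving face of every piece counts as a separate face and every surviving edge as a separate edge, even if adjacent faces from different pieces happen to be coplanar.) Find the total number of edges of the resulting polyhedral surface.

A 13-gonal bipyramid: V=15, E=39, F=26.
Attach a hexagonal antiprism (V=12, E=24, F=14) along a 3-gon: merge 3 vertices and 3 edges, delete both glued faces → V=24, E=60, F=38.
Attach a pentagonal pyramid (V=6, E=10, F=6) along a 3-gon: merge 3 vertices and 3 edges, delete both glued faces → V=27, E=67, F=42.
Check: V − E + F = 27 − 67 + 42 = 2.

67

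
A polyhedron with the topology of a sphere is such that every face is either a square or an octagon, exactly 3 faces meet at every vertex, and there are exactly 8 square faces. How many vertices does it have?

Let x be the number of octagons; then F = 8 + x.
Edge–face incidences: 2E = 4·8 + 8·x = 32 + 8x.
Every vertex has degree 3, so 3V = 2E.
Euler: V − E + F = 2 ⇒ (2E)/3 − E + (8 + x) = 2.
Multiply by 6: 2·(2E) − 3·(2E) + 6·(8 + x) = 12, i.e. 48 + 6x − (32 + 8x) = 12.
Collecting terms: −2x + 16 = 12, so −2x = −4, so x = 2.
Then 2E = 32 + 8·2 = 48, so E = 24, V = 2E/3 = 16, F = 8 + 2 = 10.

16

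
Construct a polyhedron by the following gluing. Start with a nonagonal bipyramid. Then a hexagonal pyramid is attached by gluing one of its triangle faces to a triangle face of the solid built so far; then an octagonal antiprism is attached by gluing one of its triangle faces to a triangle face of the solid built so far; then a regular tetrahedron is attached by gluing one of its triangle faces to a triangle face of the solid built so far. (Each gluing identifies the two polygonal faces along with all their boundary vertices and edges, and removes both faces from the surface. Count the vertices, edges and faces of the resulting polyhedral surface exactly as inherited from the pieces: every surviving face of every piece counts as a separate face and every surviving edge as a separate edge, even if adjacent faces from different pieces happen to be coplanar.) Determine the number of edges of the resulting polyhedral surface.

A nonagonal bipyramid: V=11, E=27, F=18.
Attach a hexagonal pyramid (V=7, E=12, F=7) along a 3-gon: merge 3 vertices and 3 edges, delete both glued faces → V=15, E=36, F=23.
Attach an octagonal antiprism (V=16, E=32, F=18) along a 3-gon: merge 3 vertices and 3 edges, delete both glued faces → V=28, E=65, F=39.
Attach a regular tetrahedron (V=4, E=6, F=4) along a 3-gon: merge 3 vertices and 3 edges, delete both glued faces → V=29, E=68, F=41.
Check: V − E + F = 29 − 68 + 41 = 2.

68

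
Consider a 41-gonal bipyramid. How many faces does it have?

82

A bipyramid over an n-gon has 2n triangular faces and n + 2 vertices: V = 41 + 2 = 43, E = 3·41 = 123, F = 2·41 = 82.
Check: V − E + F = 43 − 123 + 82 = 2.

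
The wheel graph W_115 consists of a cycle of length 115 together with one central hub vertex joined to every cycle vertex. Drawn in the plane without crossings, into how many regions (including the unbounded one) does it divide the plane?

W_115 has V = 115 + 1 = 116 vertices and E = 2·115 = 230 edges.
By Euler's formula F = 2 − V + E = 2 − 116 + 230 = 116.

116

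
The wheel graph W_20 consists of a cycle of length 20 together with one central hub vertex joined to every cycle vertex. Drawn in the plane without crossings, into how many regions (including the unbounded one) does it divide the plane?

W_20 has V = 20 + 1 = 21 vertices and E = 2·20 = 40 edges.
By Euler's formula F = 2 − V + E = 2 − 21 + 40 = 21.

21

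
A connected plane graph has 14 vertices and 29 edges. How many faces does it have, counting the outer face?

Euler's formula for a connected plane graph: V − E + F = 2, so F = 2 − 14 + 29 = 17.

17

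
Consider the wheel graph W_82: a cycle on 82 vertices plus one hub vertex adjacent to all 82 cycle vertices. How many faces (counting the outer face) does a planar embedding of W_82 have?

W_82 has V = 82 + 1 = 83 vertices and E = 2·82 = 164 edges.
By Euler's formula F = 2 − V + E = 2 − 83 + 164 = 83.

83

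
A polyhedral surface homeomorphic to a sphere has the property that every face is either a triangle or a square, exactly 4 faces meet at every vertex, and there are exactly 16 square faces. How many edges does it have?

Let x be the number of triangles; then F = 16 + x.
Edge–face incidences: 2E = 4·16 + 3·x = 64 + 3x.
Every vertex has degree 4, so 4V = 2E.
Euler: V − E + F = 2 ⇒ (2E)/4 − E + (16 + x) = 2.
Multiply by 8: 2·(2E) − 4·(2E) + 8·(16 + x) = 16, i.e. 128 + 8x − 2·(64 + 3x) = 16.
Collecting terms: 2x = 16, so x = 8.
Then 2E = 64 + 3·8 = 88, so E = 44, V = 2E/4 = 22, F = 16 + 8 = 24.

44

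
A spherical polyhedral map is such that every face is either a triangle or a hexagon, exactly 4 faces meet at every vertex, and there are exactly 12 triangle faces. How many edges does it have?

24

Let x be the number of hexagons; then F = 12 + x.
Edge–face incidences: 2E = 3·12 + 6·x = 36 + 6x.
Every vertex has degree 4, so 4V = 2E.
Euler: V − E + F = 2 ⇒ (2E)/4 − E + (12 + x) = 2.
Multiply by 8: 2·(2E) − 4·(2E) + 8·(12 + x) = 16, i.e. 96 + 8x − 2·(36 + 6x) = 16.
Collecting terms: −4x + 24 = 16, so −4x = −8, so x = 2.
Then 2E = 36 + 6·2 = 48, so E = 24, V = 2E/4 = 12, F = 12 + 2 = 14.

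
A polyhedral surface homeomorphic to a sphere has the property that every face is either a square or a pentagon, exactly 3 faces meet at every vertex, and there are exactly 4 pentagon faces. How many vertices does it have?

Let x be the number of squares; then F = 4 + x.
Edge–face incidences: 2E = 5·4 + 4·x = 20 + 4x.
Every vertex has degree 3, so 3V = 2E.
Euler: V − E + F = 2 ⇒ (2E)/3 − E + (4 + x) = 2.
Multiply by 6: 2·(2E) − 3·(2E) + 6·(4 + x) = 12, i.e. 24 + 6x − (20 + 4x) = 12.
Collecting terms: 2x + 4 = 12, so 2x = 8, so x = 4.
Then 2E = 20 + 4·4 = 36, so E = 18, V = 2E/3 = 12, F = 4 + 4 = 8.

12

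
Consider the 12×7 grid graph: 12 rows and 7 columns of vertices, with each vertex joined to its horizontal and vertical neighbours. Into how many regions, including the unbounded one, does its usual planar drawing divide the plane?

67

The grid has V = 12·7 = 84 vertices and E = 12·6 + 7·11 = 149 edges.
F = 2 − V + E = 2 − 84 + 149 = 67.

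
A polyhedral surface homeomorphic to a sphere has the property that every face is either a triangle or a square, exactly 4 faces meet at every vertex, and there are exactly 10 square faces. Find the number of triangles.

8

Let x be the number of triangles; then F = 10 + x.
Edge–face incidences: 2E = 4·10 + 3·x = 40 + 3x.
Every vertex has degree 4, so 4V = 2E.
Euler: V − E + F = 2 ⇒ (2E)/4 − E + (10 + x) = 2.
Multiply by 8: 2·(2E) − 4·(2E) + 8·(10 + x) = 16, i.e. 80 + 8x − 2·(40 + 3x) = 16.
Collecting terms: 2x = 16, so x = 8.
Then 2E = 40 + 3·8 = 64, so E = 32, V = 2E/4 = 16, F = 10 + 8 = 18.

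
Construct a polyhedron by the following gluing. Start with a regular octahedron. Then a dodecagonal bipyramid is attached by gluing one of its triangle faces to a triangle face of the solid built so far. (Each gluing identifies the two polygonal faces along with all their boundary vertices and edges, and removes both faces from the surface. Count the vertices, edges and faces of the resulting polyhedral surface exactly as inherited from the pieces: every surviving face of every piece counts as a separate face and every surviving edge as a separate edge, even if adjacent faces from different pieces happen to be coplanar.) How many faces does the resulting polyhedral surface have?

30

A regular octahedron: V=6, E=12, F=8.
Attach a dodecagonal bipyramid (V=14, E=36, F=24) along a 3-gon: merge 3 vertices and 3 edges, delete both glued faces → V=17, E=45, F=30.
Check: V − E + F = 17 − 45 + 30 = 2.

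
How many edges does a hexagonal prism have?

A prism on an n-gon has two n-gon bases and n rectangular sides: V = 2·6 = 12, E = 3·6 = 18, F = 6 + 2 = 8.

18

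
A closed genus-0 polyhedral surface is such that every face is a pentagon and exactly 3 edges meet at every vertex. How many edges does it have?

Each face has 5 edges and each edge borders two faces, so 2E = 5F.
Each vertex has degree 3, so 3V = 2E and hence V = 5F/3.
Euler: V − E + F = 2 ⇒ (5F/3) − (5F/2) + F = 2.
Multiply by 6: (10 − 15 + 6)F = 12, i.e. 1F = 12.
So F = 12, E = 5·12/2 = 30, V = 5·12/3 = 20.

30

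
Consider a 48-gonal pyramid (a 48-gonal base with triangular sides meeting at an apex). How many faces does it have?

49

A pyramid on an n-gon base has one n-gon and n triangles: V = 48 + 1 = 49, E = 2·48 = 96, F = 48 + 1 = 49.
Check: V − E + F = 49 − 96 + 49 = 2.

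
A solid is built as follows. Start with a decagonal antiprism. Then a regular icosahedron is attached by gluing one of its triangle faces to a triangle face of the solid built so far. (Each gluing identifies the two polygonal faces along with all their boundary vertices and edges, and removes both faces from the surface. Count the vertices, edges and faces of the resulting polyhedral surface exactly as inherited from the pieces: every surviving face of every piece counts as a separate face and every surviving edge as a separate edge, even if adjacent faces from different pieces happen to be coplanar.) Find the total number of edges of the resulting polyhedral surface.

A decagonal antiprism: V=20, E=40, F=22.
Attach a regular icosahedron (V=12, E=30, F=20) along a 3-gon: merge 3 vertices and 3 edges, delete both glued faces → V=29, E=67, F=40.
Check: V − E + F = 29 − 67 + 40 = 2.

67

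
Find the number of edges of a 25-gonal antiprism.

100

An antiprism on an n-gon has two n-gon caps and 2n triangles: V = 2·25 = 50, E = 4·25 = 100, F = 2·25 + 2 = 52.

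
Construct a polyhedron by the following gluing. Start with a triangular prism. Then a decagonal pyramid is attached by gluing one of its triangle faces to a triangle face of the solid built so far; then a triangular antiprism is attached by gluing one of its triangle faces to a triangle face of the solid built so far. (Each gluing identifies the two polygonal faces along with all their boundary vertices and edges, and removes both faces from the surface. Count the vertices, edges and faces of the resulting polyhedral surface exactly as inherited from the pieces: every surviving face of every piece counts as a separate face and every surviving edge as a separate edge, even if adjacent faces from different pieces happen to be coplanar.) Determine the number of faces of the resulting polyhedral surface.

A triangular prism: V=6, E=9, F=5.
Attach a decagonal pyramid (V=11, E=20, F=11) along a 3-gon: merge 3 vertices and 3 edges, delete both glued faces → V=14, E=26, F=14.
Attach a triangular antiprism (V=6, E=12, F=8) along a 3-gon: merge 3 vertices and 3 edges, delete both glued faces → V=17, E=35, F=20.
Check: V − E + F = 17 − 35 + 20 = 2.

20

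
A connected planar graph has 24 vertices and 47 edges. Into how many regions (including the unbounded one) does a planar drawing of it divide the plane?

25

Euler's formula for a connected plane graph: V − E + F = 2, so F = 2 − 24 + 47 = 25.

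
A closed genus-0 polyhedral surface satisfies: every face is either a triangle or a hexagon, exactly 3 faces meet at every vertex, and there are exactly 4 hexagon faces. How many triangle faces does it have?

Let x be the number of triangles; then F = 4 + x.
Edge–face incidences: 2E = 6·4 + 3·x = 24 + 3x.
Every vertex has degree 3, so 3V = 2E.
Euler: V − E + F = 2 ⇒ (2E)/3 − E + (4 + x) = 2.
Multiply by 6: 2·(2E) − 3·(2E) + 6·(4 + x) = 12, i.e. 24 + 6x − (24 + 3x) = 12.
Collecting terms: 3x = 12, so x = 4.
Then 2E = 24 + 3·4 = 36, so E = 18, V = 2E/3 = 12, F = 4 + 4 = 8.

4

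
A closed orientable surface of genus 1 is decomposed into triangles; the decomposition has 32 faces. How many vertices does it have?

16

χ = 2 − 2·1 = 0, and every face is a triangle so 3F = 2E.
E = 3·32/2 = 48. Then V = 0 + E − F = 0 + 48 − 32 = 16.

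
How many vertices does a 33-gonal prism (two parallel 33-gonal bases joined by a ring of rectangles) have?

A prism on an n-gon has two n-gon bases and n rectangular sides: V = 2·33 = 66, E = 3·33 = 99, F = 33 + 2 = 35.

66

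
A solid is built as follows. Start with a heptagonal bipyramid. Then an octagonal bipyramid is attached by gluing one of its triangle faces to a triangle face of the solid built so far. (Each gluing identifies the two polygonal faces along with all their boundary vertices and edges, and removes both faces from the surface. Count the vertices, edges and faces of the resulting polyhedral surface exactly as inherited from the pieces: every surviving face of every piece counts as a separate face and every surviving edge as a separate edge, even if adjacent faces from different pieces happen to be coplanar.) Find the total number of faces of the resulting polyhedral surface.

A heptagonal bipyramid: V=9, E=21, F=14.
Attach an octagonal bipyramid (V=10, E=24, F=16) along a 3-gon: merge 3 vertices and 3 edges, delete both glued faces → V=16, E=42, F=28.
Check: V − E + F = 16 − 42 + 28 = 2.

28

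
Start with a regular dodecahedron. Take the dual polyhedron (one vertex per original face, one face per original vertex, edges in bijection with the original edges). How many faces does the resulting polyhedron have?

20

The base solid has V = 20, E = 30, F = 12.
The dual swaps V and F and preserves E: V′ = F = 12, E′ = E = 30, F′ = V = 20.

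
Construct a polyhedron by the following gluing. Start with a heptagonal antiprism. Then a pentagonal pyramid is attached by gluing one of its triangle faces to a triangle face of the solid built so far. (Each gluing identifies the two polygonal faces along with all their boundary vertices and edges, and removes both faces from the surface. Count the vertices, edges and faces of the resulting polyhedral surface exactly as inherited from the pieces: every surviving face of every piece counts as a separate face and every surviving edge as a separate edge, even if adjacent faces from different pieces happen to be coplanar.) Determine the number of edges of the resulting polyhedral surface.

35

A heptagonal antiprism: V=14, E=28, F=16.
Attach a pentagonal pyramid (V=6, E=10, F=6) along a 3-gon: merge 3 vertices and 3 edges, delete both glued faces → V=17, E=35, F=20.
Check: V − E + F = 17 − 35 + 20 = 2.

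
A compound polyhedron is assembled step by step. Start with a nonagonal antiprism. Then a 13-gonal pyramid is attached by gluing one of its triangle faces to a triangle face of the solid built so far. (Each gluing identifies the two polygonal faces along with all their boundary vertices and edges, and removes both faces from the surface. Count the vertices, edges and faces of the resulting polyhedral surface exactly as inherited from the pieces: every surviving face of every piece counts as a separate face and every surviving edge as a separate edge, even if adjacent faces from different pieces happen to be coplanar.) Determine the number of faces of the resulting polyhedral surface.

A nonagonal antiprism: V=18, E=36, F=20.
Attach a 13-gonal pyramid (V=14, E=26, F=14) along a 3-gon: merge 3 vertices and 3 edges, delete both glued faces → V=29, E=59, F=32.
Check: V − E + F = 29 − 59 + 32 = 2.

32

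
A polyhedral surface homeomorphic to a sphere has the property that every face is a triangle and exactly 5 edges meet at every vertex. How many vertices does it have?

12

Each face has 3 edges and each edge borders two faces, so 2E = 3F.
Each vertex has degree 5, so 5V = 2E and hence V = 3F/5.
Euler: V − E + F = 2 ⇒ (3F/5) − (3F/2) + F = 2.
Multiply by 10: (6 − 15 + 10)F = 20, i.e. 1F = 20.
So F = 20, E = 3·20/2 = 30, V = 3·20/5 = 12.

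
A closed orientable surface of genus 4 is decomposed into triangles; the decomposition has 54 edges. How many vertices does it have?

12

χ = 2 − 2·4 = -6, and every face is a triangle so 3F = 2E.
F = 2E/3 = 36. Then V = -6 + E − F = -6 + 54 − 36 = 12.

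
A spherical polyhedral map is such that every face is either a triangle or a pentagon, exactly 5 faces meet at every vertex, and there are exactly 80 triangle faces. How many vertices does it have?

60

Let x be the number of pentagons; then F = 80 + x.
Edge–face incidences: 2E = 3·80 + 5·x = 240 + 5x.
Every vertex has degree 5, so 5V = 2E.
Euler: V − E + F = 2 ⇒ (2E)/5 − E + (80 + x) = 2.
Multiply by 10: 2·(2E) − 5·(2E) + 10·(80 + x) = 20, i.e. 800 + 10x − 3·(240 + 5x) = 20.
Collecting terms: −5x + 80 = 20, so −5x = −60, so x = 12.
Then 2E = 240 + 5·12 = 300, so E = 150, V = 2E/5 = 60, F = 80 + 12 = 92.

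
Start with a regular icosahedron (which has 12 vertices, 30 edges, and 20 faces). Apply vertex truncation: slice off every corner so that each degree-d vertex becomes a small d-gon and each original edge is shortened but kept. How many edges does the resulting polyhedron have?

Truncation replaces each original edge-end by a new vertex, so V′ = 2E = 60.
Each original edge survives, and each old vertex of degree d contributes d new edges; summing degrees gives Σd = 2E, so E′ = E + 2E = 3E = 90.
Each original face survives and each original vertex becomes one new face: F′ = F + V = 32.

90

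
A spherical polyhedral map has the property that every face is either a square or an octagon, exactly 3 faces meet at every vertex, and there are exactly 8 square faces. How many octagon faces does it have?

2

Let x be the number of octagons; then F = 8 + x.
Edge–face incidences: 2E = 4·8 + 8·x = 32 + 8x.
Every vertex has degree 3, so 3V = 2E.
Euler: V − E + F = 2 ⇒ (2E)/3 − E + (8 + x) = 2.
Multiply by 6: 2·(2E) − 3·(2E) + 6·(8 + x) = 12, i.e. 48 + 6x − (32 + 8x) = 12.
Collecting terms: −2x + 16 = 12, so −2x = −4, so x = 2.
Then 2E = 32 + 8·2 = 48, so E = 24, V = 2E/3 = 16, F = 8 + 2 = 10.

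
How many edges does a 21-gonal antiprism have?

84

An antiprism on an n-gon has two n-gon caps and 2n triangles: V = 2·21 = 42, E = 4·21 = 84, F = 2·21 + 2 = 44.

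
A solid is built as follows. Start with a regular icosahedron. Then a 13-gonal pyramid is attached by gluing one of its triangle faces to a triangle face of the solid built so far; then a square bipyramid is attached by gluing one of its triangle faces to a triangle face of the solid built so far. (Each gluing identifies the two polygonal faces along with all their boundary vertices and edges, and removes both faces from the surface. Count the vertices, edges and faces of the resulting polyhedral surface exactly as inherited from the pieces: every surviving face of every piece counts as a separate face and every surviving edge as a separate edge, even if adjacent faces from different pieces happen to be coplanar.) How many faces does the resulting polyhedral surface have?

A regular icosahedron: V=12, E=30, F=20.
Attach a 13-gonal pyramid (V=14, E=26, F=14) along a 3-gon: merge 3 vertices and 3 edges, delete both glued faces → V=23, E=53, F=32.
Attach a square bipyramid (V=6, E=12, F=8) along a 3-gon: merge 3 vertices and 3 edges, delete both glued faces → V=26, E=62, F=38.
Check: V − E + F = 26 − 62 + 38 = 2.

38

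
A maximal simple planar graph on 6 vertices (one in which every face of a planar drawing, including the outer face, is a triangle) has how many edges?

In a plane triangulation 3F = 2E and V − E + F = 2, so E = 3V − 6 = 3·6 − 6 = 12.

12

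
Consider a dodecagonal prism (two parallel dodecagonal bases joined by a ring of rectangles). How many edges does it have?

A prism on an n-gon has two n-gon bases and n rectangular sides: V = 2·12 = 24, E = 3·12 = 36, F = 12 + 2 = 14.

36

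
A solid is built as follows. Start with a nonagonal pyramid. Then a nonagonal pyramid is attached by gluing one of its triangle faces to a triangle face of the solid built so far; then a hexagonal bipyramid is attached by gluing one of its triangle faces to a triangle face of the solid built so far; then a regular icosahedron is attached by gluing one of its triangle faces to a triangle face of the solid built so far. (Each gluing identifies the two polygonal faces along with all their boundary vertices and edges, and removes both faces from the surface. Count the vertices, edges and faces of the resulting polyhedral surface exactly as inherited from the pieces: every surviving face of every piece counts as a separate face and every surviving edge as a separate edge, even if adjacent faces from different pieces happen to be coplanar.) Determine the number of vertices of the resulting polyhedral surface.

A nonagonal pyramid: V=10, E=18, F=10.
Attach a nonagonal pyramid (V=10, E=18, F=10) along a 3-gon: merge 3 vertices and 3 edges, delete both glued faces → V=17, E=33, F=18.
Attach a hexagonal bipyramid (V=8, E=18, F=12) along a 3-gon: merge 3 vertices and 3 edges, delete both glued faces → V=22, E=48, F=28.
Attach a regular icosahedron (V=12, E=30, F=20) along a 3-gon: merge 3 vertices and 3 edges, delete both glued faces → V=31, E=75, F=46.
Check: V − E + F = 31 − 75 + 46 = 2.

31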